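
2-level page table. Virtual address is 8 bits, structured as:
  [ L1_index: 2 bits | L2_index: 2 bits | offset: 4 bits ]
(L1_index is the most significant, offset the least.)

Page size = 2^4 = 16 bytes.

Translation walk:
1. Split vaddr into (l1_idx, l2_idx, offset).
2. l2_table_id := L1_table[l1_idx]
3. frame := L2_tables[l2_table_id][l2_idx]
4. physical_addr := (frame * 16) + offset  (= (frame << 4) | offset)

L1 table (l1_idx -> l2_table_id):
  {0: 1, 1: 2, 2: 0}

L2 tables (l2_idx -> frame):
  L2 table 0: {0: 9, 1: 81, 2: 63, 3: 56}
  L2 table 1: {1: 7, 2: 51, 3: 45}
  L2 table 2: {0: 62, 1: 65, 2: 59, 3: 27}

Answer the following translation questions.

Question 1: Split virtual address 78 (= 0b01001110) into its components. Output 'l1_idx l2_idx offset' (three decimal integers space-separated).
vaddr = 78 = 0b01001110
  top 2 bits -> l1_idx = 1
  next 2 bits -> l2_idx = 0
  bottom 4 bits -> offset = 14

Answer: 1 0 14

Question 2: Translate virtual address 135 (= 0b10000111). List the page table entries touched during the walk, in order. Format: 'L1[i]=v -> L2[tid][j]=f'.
Answer: L1[2]=0 -> L2[0][0]=9

Derivation:
vaddr = 135 = 0b10000111
Split: l1_idx=2, l2_idx=0, offset=7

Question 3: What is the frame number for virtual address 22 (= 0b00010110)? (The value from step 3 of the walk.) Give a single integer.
vaddr = 22: l1_idx=0, l2_idx=1
L1[0] = 1; L2[1][1] = 7

Answer: 7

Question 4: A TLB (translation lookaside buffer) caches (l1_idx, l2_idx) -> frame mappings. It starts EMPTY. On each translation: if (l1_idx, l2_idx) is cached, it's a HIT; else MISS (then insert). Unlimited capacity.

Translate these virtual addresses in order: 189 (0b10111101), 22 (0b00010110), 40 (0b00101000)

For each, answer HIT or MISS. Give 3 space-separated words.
Answer: MISS MISS MISS

Derivation:
vaddr=189: (2,3) not in TLB -> MISS, insert
vaddr=22: (0,1) not in TLB -> MISS, insert
vaddr=40: (0,2) not in TLB -> MISS, insert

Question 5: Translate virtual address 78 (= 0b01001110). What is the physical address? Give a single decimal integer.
vaddr = 78 = 0b01001110
Split: l1_idx=1, l2_idx=0, offset=14
L1[1] = 2
L2[2][0] = 62
paddr = 62 * 16 + 14 = 1006

Answer: 1006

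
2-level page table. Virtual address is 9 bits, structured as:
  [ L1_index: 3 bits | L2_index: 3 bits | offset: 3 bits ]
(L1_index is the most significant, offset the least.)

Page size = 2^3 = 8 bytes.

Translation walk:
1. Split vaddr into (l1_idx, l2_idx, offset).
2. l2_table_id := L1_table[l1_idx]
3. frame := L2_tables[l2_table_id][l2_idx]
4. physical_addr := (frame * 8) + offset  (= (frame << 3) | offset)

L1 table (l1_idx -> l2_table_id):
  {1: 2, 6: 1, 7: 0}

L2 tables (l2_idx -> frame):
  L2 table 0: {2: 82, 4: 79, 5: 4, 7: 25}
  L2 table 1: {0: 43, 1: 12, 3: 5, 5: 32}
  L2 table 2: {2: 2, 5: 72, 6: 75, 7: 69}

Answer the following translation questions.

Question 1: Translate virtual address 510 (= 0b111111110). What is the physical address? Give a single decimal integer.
Answer: 206

Derivation:
vaddr = 510 = 0b111111110
Split: l1_idx=7, l2_idx=7, offset=6
L1[7] = 0
L2[0][7] = 25
paddr = 25 * 8 + 6 = 206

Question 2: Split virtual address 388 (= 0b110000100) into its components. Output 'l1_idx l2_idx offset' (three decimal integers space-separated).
Answer: 6 0 4

Derivation:
vaddr = 388 = 0b110000100
  top 3 bits -> l1_idx = 6
  next 3 bits -> l2_idx = 0
  bottom 3 bits -> offset = 4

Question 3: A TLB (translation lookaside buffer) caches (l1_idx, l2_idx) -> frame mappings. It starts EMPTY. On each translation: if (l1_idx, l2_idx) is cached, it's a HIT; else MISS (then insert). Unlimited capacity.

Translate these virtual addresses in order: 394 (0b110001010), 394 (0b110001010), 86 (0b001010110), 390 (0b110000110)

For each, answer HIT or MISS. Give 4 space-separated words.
Answer: MISS HIT MISS MISS

Derivation:
vaddr=394: (6,1) not in TLB -> MISS, insert
vaddr=394: (6,1) in TLB -> HIT
vaddr=86: (1,2) not in TLB -> MISS, insert
vaddr=390: (6,0) not in TLB -> MISS, insert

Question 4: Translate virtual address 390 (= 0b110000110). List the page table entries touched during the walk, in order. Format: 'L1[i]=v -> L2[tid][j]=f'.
Answer: L1[6]=1 -> L2[1][0]=43

Derivation:
vaddr = 390 = 0b110000110
Split: l1_idx=6, l2_idx=0, offset=6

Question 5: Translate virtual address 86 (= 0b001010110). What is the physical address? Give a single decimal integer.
Answer: 22

Derivation:
vaddr = 86 = 0b001010110
Split: l1_idx=1, l2_idx=2, offset=6
L1[1] = 2
L2[2][2] = 2
paddr = 2 * 8 + 6 = 22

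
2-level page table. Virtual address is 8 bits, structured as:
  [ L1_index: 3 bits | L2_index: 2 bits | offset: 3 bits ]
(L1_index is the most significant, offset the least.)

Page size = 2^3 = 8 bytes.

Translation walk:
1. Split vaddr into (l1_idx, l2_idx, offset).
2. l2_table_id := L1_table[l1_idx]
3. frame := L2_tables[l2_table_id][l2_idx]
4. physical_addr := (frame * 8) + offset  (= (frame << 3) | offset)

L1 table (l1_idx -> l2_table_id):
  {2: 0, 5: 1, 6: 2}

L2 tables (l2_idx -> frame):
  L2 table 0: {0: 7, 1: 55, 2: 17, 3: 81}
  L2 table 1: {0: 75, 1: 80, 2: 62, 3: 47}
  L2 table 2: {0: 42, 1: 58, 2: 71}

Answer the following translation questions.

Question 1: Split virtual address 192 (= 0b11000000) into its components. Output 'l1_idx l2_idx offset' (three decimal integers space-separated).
Answer: 6 0 0

Derivation:
vaddr = 192 = 0b11000000
  top 3 bits -> l1_idx = 6
  next 2 bits -> l2_idx = 0
  bottom 3 bits -> offset = 0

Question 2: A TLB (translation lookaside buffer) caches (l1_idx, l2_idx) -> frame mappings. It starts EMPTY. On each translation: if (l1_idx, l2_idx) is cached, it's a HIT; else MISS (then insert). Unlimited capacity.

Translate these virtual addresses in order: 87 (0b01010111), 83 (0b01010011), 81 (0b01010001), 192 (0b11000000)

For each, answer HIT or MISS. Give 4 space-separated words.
vaddr=87: (2,2) not in TLB -> MISS, insert
vaddr=83: (2,2) in TLB -> HIT
vaddr=81: (2,2) in TLB -> HIT
vaddr=192: (6,0) not in TLB -> MISS, insert

Answer: MISS HIT HIT MISS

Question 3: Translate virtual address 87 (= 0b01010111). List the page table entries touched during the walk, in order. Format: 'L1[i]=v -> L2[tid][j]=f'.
Answer: L1[2]=0 -> L2[0][2]=17

Derivation:
vaddr = 87 = 0b01010111
Split: l1_idx=2, l2_idx=2, offset=7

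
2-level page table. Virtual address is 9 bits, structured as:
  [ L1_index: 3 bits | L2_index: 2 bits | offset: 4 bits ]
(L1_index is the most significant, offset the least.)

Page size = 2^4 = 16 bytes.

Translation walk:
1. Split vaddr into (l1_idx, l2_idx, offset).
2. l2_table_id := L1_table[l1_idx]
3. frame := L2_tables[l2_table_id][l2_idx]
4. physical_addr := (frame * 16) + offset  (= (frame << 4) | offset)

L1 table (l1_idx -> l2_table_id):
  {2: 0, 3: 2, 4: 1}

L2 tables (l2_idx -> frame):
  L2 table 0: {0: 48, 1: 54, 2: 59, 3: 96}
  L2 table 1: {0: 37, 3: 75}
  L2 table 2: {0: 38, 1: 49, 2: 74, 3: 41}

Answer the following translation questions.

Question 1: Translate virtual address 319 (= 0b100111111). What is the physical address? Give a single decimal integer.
Answer: 1215

Derivation:
vaddr = 319 = 0b100111111
Split: l1_idx=4, l2_idx=3, offset=15
L1[4] = 1
L2[1][3] = 75
paddr = 75 * 16 + 15 = 1215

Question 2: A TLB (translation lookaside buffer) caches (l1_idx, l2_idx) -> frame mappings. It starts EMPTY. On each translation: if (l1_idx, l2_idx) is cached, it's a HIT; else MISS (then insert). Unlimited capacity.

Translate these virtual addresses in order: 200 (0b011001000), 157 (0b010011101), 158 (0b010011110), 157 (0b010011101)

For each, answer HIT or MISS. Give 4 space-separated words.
Answer: MISS MISS HIT HIT

Derivation:
vaddr=200: (3,0) not in TLB -> MISS, insert
vaddr=157: (2,1) not in TLB -> MISS, insert
vaddr=158: (2,1) in TLB -> HIT
vaddr=157: (2,1) in TLB -> HIT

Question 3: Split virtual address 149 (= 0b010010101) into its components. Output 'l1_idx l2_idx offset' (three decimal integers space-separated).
Answer: 2 1 5

Derivation:
vaddr = 149 = 0b010010101
  top 3 bits -> l1_idx = 2
  next 2 bits -> l2_idx = 1
  bottom 4 bits -> offset = 5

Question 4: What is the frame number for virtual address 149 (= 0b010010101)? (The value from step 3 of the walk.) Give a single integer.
vaddr = 149: l1_idx=2, l2_idx=1
L1[2] = 0; L2[0][1] = 54

Answer: 54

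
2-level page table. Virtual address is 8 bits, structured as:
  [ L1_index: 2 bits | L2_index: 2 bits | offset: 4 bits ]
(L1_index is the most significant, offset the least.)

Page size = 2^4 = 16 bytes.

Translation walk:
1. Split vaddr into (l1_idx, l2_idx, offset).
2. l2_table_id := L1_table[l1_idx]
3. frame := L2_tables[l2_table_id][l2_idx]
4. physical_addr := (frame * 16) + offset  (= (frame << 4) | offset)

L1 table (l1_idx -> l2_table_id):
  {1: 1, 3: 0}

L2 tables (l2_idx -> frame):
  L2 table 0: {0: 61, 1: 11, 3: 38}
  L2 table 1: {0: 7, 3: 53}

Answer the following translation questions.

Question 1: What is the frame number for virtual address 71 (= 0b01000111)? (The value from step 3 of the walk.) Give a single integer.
vaddr = 71: l1_idx=1, l2_idx=0
L1[1] = 1; L2[1][0] = 7

Answer: 7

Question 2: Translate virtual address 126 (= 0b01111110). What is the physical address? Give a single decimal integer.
vaddr = 126 = 0b01111110
Split: l1_idx=1, l2_idx=3, offset=14
L1[1] = 1
L2[1][3] = 53
paddr = 53 * 16 + 14 = 862

Answer: 862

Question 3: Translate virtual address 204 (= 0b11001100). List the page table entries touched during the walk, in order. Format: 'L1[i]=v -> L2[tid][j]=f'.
Answer: L1[3]=0 -> L2[0][0]=61

Derivation:
vaddr = 204 = 0b11001100
Split: l1_idx=3, l2_idx=0, offset=12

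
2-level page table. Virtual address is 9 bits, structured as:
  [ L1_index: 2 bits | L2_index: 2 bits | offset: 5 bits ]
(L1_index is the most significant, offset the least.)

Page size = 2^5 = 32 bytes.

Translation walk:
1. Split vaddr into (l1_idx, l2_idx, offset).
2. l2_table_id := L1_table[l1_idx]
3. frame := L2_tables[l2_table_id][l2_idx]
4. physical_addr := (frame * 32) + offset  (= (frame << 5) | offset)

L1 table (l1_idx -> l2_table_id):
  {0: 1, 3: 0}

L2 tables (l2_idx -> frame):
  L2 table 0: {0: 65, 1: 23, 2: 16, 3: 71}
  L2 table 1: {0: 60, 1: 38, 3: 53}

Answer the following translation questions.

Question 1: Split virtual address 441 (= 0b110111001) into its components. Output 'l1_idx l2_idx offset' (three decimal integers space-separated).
vaddr = 441 = 0b110111001
  top 2 bits -> l1_idx = 3
  next 2 bits -> l2_idx = 1
  bottom 5 bits -> offset = 25

Answer: 3 1 25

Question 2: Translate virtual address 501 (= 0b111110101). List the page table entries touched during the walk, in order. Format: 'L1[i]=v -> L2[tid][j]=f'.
vaddr = 501 = 0b111110101
Split: l1_idx=3, l2_idx=3, offset=21

Answer: L1[3]=0 -> L2[0][3]=71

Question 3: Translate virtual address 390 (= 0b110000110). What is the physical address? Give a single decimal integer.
vaddr = 390 = 0b110000110
Split: l1_idx=3, l2_idx=0, offset=6
L1[3] = 0
L2[0][0] = 65
paddr = 65 * 32 + 6 = 2086

Answer: 2086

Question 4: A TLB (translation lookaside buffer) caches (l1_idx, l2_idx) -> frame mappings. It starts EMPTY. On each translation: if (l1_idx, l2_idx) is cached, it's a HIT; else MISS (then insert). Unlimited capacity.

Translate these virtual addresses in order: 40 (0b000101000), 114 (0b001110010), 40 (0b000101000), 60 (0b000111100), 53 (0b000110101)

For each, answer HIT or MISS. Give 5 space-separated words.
Answer: MISS MISS HIT HIT HIT

Derivation:
vaddr=40: (0,1) not in TLB -> MISS, insert
vaddr=114: (0,3) not in TLB -> MISS, insert
vaddr=40: (0,1) in TLB -> HIT
vaddr=60: (0,1) in TLB -> HIT
vaddr=53: (0,1) in TLB -> HIT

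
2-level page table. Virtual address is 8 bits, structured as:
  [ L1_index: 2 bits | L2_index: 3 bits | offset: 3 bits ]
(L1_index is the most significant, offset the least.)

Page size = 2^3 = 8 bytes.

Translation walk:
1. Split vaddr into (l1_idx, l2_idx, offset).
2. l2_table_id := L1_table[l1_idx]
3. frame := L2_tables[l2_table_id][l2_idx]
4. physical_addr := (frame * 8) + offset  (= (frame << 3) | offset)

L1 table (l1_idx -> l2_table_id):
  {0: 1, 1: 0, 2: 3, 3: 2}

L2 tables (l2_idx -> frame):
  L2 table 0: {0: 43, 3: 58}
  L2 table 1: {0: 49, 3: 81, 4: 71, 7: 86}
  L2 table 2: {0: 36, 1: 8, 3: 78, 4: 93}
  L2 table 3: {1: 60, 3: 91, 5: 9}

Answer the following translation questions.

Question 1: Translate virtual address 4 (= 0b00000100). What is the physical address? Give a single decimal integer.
vaddr = 4 = 0b00000100
Split: l1_idx=0, l2_idx=0, offset=4
L1[0] = 1
L2[1][0] = 49
paddr = 49 * 8 + 4 = 396

Answer: 396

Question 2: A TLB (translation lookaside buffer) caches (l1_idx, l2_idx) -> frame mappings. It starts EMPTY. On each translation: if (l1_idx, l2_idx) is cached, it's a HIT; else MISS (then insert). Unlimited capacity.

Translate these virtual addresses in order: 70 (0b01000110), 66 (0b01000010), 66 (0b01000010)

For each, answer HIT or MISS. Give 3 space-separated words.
Answer: MISS HIT HIT

Derivation:
vaddr=70: (1,0) not in TLB -> MISS, insert
vaddr=66: (1,0) in TLB -> HIT
vaddr=66: (1,0) in TLB -> HIT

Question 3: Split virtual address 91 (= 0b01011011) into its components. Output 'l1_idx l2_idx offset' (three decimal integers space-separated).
vaddr = 91 = 0b01011011
  top 2 bits -> l1_idx = 1
  next 3 bits -> l2_idx = 3
  bottom 3 bits -> offset = 3

Answer: 1 3 3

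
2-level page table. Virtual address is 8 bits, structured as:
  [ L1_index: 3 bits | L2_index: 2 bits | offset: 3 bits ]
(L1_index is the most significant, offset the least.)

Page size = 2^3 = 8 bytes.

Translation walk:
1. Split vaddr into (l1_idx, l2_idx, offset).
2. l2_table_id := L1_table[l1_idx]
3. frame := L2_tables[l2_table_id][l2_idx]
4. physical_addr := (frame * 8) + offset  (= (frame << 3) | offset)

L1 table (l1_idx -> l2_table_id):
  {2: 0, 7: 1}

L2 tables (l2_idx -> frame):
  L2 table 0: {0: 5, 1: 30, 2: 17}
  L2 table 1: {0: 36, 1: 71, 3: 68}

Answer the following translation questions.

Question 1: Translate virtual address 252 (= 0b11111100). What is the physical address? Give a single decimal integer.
vaddr = 252 = 0b11111100
Split: l1_idx=7, l2_idx=3, offset=4
L1[7] = 1
L2[1][3] = 68
paddr = 68 * 8 + 4 = 548

Answer: 548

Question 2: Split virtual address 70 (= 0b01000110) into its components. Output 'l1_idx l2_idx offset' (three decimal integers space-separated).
Answer: 2 0 6

Derivation:
vaddr = 70 = 0b01000110
  top 3 bits -> l1_idx = 2
  next 2 bits -> l2_idx = 0
  bottom 3 bits -> offset = 6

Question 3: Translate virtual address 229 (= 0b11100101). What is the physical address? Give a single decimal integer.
vaddr = 229 = 0b11100101
Split: l1_idx=7, l2_idx=0, offset=5
L1[7] = 1
L2[1][0] = 36
paddr = 36 * 8 + 5 = 293

Answer: 293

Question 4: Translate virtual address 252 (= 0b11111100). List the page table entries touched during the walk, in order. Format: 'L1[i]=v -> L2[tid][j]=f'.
Answer: L1[7]=1 -> L2[1][3]=68

Derivation:
vaddr = 252 = 0b11111100
Split: l1_idx=7, l2_idx=3, offset=4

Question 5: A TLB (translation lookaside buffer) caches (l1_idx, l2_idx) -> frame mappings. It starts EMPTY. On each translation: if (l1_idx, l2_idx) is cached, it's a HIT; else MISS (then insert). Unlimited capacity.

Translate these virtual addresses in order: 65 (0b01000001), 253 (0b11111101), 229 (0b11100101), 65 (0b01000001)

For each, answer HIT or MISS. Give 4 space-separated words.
vaddr=65: (2,0) not in TLB -> MISS, insert
vaddr=253: (7,3) not in TLB -> MISS, insert
vaddr=229: (7,0) not in TLB -> MISS, insert
vaddr=65: (2,0) in TLB -> HIT

Answer: MISS MISS MISS HIT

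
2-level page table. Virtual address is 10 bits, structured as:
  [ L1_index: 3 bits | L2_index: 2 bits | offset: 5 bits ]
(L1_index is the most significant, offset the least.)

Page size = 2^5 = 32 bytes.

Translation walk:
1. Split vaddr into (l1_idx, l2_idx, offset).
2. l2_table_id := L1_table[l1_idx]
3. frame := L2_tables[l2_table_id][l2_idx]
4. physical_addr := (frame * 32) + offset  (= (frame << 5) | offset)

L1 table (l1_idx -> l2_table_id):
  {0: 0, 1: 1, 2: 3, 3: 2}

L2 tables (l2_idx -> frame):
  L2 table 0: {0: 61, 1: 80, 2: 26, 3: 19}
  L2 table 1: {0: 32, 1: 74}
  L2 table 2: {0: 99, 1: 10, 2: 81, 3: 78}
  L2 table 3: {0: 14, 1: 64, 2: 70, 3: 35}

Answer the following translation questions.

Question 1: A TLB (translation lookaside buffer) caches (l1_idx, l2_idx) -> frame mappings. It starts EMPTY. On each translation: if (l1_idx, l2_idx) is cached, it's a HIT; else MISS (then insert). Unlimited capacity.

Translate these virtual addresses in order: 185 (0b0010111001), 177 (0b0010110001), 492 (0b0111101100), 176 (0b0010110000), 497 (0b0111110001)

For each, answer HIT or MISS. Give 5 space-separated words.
vaddr=185: (1,1) not in TLB -> MISS, insert
vaddr=177: (1,1) in TLB -> HIT
vaddr=492: (3,3) not in TLB -> MISS, insert
vaddr=176: (1,1) in TLB -> HIT
vaddr=497: (3,3) in TLB -> HIT

Answer: MISS HIT MISS HIT HIT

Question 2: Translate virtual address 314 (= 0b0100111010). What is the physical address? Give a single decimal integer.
Answer: 2074

Derivation:
vaddr = 314 = 0b0100111010
Split: l1_idx=2, l2_idx=1, offset=26
L1[2] = 3
L2[3][1] = 64
paddr = 64 * 32 + 26 = 2074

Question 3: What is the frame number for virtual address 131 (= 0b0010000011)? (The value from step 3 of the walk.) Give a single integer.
vaddr = 131: l1_idx=1, l2_idx=0
L1[1] = 1; L2[1][0] = 32

Answer: 32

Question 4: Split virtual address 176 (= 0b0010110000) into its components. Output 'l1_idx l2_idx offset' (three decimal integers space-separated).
vaddr = 176 = 0b0010110000
  top 3 bits -> l1_idx = 1
  next 2 bits -> l2_idx = 1
  bottom 5 bits -> offset = 16

Answer: 1 1 16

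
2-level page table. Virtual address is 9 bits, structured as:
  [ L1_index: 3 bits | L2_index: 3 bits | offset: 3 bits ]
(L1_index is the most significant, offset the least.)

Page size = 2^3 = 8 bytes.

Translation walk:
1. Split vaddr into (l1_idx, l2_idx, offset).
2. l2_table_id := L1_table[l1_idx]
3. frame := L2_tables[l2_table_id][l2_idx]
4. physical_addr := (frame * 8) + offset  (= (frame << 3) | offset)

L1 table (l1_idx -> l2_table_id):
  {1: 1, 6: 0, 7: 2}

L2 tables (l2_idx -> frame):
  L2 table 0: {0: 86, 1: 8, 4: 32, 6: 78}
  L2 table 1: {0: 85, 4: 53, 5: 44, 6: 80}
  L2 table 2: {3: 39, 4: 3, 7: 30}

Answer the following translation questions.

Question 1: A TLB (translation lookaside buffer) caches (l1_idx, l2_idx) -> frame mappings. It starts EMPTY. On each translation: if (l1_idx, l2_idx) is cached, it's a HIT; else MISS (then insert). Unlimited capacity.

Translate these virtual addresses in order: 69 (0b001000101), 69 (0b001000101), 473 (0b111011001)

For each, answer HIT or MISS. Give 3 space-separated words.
Answer: MISS HIT MISS

Derivation:
vaddr=69: (1,0) not in TLB -> MISS, insert
vaddr=69: (1,0) in TLB -> HIT
vaddr=473: (7,3) not in TLB -> MISS, insert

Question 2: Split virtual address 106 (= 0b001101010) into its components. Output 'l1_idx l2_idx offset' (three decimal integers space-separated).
Answer: 1 5 2

Derivation:
vaddr = 106 = 0b001101010
  top 3 bits -> l1_idx = 1
  next 3 bits -> l2_idx = 5
  bottom 3 bits -> offset = 2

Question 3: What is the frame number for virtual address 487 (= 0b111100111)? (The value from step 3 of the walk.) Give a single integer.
Answer: 3

Derivation:
vaddr = 487: l1_idx=7, l2_idx=4
L1[7] = 2; L2[2][4] = 3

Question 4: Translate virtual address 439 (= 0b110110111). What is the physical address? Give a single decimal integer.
Answer: 631

Derivation:
vaddr = 439 = 0b110110111
Split: l1_idx=6, l2_idx=6, offset=7
L1[6] = 0
L2[0][6] = 78
paddr = 78 * 8 + 7 = 631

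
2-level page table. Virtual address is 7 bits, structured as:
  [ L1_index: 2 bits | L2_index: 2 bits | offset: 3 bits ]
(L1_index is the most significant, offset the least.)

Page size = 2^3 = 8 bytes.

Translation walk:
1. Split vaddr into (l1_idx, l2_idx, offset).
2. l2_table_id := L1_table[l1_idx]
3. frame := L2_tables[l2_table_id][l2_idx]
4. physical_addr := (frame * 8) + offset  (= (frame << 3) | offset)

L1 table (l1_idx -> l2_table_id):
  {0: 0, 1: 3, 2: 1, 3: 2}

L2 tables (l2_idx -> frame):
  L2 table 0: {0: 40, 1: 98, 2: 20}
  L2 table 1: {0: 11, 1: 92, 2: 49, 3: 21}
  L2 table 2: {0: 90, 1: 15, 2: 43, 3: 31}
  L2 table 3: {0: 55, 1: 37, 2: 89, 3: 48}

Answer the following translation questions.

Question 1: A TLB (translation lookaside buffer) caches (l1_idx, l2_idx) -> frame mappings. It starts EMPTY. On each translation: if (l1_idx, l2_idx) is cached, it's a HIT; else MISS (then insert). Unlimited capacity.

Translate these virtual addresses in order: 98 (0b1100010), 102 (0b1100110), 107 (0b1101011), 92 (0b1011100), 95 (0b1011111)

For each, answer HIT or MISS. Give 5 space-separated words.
vaddr=98: (3,0) not in TLB -> MISS, insert
vaddr=102: (3,0) in TLB -> HIT
vaddr=107: (3,1) not in TLB -> MISS, insert
vaddr=92: (2,3) not in TLB -> MISS, insert
vaddr=95: (2,3) in TLB -> HIT

Answer: MISS HIT MISS MISS HIT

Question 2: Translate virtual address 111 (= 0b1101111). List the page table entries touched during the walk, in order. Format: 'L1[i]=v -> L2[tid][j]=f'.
Answer: L1[3]=2 -> L2[2][1]=15

Derivation:
vaddr = 111 = 0b1101111
Split: l1_idx=3, l2_idx=1, offset=7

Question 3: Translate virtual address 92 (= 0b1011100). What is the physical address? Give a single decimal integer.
vaddr = 92 = 0b1011100
Split: l1_idx=2, l2_idx=3, offset=4
L1[2] = 1
L2[1][3] = 21
paddr = 21 * 8 + 4 = 172

Answer: 172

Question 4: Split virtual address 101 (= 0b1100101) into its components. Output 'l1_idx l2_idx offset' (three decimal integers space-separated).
vaddr = 101 = 0b1100101
  top 2 bits -> l1_idx = 3
  next 2 bits -> l2_idx = 0
  bottom 3 bits -> offset = 5

Answer: 3 0 5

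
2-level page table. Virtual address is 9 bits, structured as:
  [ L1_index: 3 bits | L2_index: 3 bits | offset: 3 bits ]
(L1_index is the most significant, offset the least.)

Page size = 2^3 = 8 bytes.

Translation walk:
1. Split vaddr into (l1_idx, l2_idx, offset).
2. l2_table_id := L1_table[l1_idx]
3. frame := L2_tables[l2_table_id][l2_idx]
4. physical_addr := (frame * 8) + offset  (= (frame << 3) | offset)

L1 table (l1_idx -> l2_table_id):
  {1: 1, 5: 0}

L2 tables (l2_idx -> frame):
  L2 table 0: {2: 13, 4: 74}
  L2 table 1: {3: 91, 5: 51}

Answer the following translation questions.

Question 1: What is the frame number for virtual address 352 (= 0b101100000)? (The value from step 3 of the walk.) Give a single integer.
vaddr = 352: l1_idx=5, l2_idx=4
L1[5] = 0; L2[0][4] = 74

Answer: 74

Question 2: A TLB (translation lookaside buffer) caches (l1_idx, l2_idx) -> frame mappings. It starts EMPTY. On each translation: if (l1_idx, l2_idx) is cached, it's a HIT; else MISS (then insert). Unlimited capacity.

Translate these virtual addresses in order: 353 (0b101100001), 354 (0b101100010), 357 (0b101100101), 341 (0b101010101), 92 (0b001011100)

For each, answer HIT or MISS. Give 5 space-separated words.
Answer: MISS HIT HIT MISS MISS

Derivation:
vaddr=353: (5,4) not in TLB -> MISS, insert
vaddr=354: (5,4) in TLB -> HIT
vaddr=357: (5,4) in TLB -> HIT
vaddr=341: (5,2) not in TLB -> MISS, insert
vaddr=92: (1,3) not in TLB -> MISS, insert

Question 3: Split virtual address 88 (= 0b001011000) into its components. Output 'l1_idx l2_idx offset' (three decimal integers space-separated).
Answer: 1 3 0

Derivation:
vaddr = 88 = 0b001011000
  top 3 bits -> l1_idx = 1
  next 3 bits -> l2_idx = 3
  bottom 3 bits -> offset = 0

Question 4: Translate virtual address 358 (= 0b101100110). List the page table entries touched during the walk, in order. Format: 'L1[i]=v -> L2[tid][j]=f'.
vaddr = 358 = 0b101100110
Split: l1_idx=5, l2_idx=4, offset=6

Answer: L1[5]=0 -> L2[0][4]=74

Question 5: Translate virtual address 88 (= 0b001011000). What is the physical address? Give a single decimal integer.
vaddr = 88 = 0b001011000
Split: l1_idx=1, l2_idx=3, offset=0
L1[1] = 1
L2[1][3] = 91
paddr = 91 * 8 + 0 = 728

Answer: 728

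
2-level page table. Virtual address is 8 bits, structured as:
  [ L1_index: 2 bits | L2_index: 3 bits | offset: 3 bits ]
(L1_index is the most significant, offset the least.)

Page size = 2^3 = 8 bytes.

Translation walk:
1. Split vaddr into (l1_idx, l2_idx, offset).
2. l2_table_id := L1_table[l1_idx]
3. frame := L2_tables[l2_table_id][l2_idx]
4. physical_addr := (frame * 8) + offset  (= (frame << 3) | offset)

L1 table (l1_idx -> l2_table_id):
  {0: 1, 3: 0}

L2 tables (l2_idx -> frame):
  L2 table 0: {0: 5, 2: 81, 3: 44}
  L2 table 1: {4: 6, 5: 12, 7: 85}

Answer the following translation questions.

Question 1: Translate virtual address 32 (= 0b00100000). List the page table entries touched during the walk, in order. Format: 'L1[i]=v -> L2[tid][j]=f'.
Answer: L1[0]=1 -> L2[1][4]=6

Derivation:
vaddr = 32 = 0b00100000
Split: l1_idx=0, l2_idx=4, offset=0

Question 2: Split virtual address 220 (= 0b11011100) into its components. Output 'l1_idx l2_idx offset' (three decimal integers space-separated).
Answer: 3 3 4

Derivation:
vaddr = 220 = 0b11011100
  top 2 bits -> l1_idx = 3
  next 3 bits -> l2_idx = 3
  bottom 3 bits -> offset = 4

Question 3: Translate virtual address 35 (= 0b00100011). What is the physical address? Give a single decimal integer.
Answer: 51

Derivation:
vaddr = 35 = 0b00100011
Split: l1_idx=0, l2_idx=4, offset=3
L1[0] = 1
L2[1][4] = 6
paddr = 6 * 8 + 3 = 51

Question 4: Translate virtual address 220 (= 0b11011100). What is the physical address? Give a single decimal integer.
vaddr = 220 = 0b11011100
Split: l1_idx=3, l2_idx=3, offset=4
L1[3] = 0
L2[0][3] = 44
paddr = 44 * 8 + 4 = 356

Answer: 356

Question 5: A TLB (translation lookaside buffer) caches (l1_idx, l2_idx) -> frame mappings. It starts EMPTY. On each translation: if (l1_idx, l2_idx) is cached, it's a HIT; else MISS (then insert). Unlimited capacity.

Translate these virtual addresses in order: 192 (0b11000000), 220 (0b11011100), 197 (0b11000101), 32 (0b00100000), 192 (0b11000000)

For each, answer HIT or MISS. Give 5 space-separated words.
vaddr=192: (3,0) not in TLB -> MISS, insert
vaddr=220: (3,3) not in TLB -> MISS, insert
vaddr=197: (3,0) in TLB -> HIT
vaddr=32: (0,4) not in TLB -> MISS, insert
vaddr=192: (3,0) in TLB -> HIT

Answer: MISS MISS HIT MISS HIT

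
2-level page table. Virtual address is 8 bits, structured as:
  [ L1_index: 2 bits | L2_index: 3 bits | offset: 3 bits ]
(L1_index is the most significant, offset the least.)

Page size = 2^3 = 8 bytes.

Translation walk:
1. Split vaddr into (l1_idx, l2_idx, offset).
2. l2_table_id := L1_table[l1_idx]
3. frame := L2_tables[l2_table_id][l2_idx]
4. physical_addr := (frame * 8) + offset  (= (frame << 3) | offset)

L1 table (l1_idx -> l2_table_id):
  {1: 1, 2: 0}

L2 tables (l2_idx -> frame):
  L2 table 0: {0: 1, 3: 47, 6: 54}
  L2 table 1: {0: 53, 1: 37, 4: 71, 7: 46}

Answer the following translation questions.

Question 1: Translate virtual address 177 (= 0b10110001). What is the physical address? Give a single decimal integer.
Answer: 433

Derivation:
vaddr = 177 = 0b10110001
Split: l1_idx=2, l2_idx=6, offset=1
L1[2] = 0
L2[0][6] = 54
paddr = 54 * 8 + 1 = 433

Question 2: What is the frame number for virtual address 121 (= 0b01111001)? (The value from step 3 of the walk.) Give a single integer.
Answer: 46

Derivation:
vaddr = 121: l1_idx=1, l2_idx=7
L1[1] = 1; L2[1][7] = 46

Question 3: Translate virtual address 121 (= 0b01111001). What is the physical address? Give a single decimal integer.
vaddr = 121 = 0b01111001
Split: l1_idx=1, l2_idx=7, offset=1
L1[1] = 1
L2[1][7] = 46
paddr = 46 * 8 + 1 = 369

Answer: 369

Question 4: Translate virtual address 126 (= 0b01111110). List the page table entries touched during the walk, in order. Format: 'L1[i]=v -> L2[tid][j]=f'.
vaddr = 126 = 0b01111110
Split: l1_idx=1, l2_idx=7, offset=6

Answer: L1[1]=1 -> L2[1][7]=46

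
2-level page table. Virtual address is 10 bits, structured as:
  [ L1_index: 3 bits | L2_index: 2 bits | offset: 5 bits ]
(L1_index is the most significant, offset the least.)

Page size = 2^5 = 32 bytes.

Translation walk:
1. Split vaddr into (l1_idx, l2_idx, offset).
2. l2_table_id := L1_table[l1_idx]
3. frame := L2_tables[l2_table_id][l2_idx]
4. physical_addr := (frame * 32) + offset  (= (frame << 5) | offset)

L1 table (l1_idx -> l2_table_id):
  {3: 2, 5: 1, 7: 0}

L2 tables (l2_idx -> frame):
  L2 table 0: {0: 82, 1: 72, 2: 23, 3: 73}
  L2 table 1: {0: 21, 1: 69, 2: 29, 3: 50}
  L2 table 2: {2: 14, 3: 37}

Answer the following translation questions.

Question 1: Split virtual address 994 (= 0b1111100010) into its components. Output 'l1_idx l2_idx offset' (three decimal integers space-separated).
Answer: 7 3 2

Derivation:
vaddr = 994 = 0b1111100010
  top 3 bits -> l1_idx = 7
  next 2 bits -> l2_idx = 3
  bottom 5 bits -> offset = 2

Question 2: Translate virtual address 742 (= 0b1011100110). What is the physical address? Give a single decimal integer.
Answer: 1606

Derivation:
vaddr = 742 = 0b1011100110
Split: l1_idx=5, l2_idx=3, offset=6
L1[5] = 1
L2[1][3] = 50
paddr = 50 * 32 + 6 = 1606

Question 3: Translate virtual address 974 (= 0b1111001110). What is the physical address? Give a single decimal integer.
vaddr = 974 = 0b1111001110
Split: l1_idx=7, l2_idx=2, offset=14
L1[7] = 0
L2[0][2] = 23
paddr = 23 * 32 + 14 = 750

Answer: 750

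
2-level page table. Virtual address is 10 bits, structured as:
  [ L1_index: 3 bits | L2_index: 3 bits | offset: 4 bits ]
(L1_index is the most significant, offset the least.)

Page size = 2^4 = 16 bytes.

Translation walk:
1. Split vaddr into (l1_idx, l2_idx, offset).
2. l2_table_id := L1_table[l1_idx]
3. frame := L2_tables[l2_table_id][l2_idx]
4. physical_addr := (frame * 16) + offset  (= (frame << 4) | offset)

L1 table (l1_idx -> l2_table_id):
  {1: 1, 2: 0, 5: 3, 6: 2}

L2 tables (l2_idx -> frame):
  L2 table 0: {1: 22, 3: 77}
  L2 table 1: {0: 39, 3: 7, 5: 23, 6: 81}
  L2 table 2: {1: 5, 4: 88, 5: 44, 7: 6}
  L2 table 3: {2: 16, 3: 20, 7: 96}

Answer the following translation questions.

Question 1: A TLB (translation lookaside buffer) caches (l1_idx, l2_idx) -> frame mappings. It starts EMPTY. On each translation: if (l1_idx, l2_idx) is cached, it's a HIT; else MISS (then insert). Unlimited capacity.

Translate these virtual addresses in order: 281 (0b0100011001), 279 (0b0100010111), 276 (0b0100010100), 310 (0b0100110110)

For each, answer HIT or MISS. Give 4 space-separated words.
Answer: MISS HIT HIT MISS

Derivation:
vaddr=281: (2,1) not in TLB -> MISS, insert
vaddr=279: (2,1) in TLB -> HIT
vaddr=276: (2,1) in TLB -> HIT
vaddr=310: (2,3) not in TLB -> MISS, insert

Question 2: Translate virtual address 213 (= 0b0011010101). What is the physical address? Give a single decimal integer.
Answer: 373

Derivation:
vaddr = 213 = 0b0011010101
Split: l1_idx=1, l2_idx=5, offset=5
L1[1] = 1
L2[1][5] = 23
paddr = 23 * 16 + 5 = 373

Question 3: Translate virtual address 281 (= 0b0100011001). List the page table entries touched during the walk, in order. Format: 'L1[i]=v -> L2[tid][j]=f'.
vaddr = 281 = 0b0100011001
Split: l1_idx=2, l2_idx=1, offset=9

Answer: L1[2]=0 -> L2[0][1]=22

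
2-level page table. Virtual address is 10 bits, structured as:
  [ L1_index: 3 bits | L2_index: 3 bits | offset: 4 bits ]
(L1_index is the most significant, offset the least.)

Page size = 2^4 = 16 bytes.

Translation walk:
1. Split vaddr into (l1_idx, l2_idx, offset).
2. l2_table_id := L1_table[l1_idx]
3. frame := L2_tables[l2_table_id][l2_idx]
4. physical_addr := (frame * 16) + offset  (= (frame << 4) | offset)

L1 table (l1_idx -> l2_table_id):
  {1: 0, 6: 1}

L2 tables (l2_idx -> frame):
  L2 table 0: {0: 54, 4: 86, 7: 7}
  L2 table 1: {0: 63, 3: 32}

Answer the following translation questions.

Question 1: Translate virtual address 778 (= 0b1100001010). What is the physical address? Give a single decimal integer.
vaddr = 778 = 0b1100001010
Split: l1_idx=6, l2_idx=0, offset=10
L1[6] = 1
L2[1][0] = 63
paddr = 63 * 16 + 10 = 1018

Answer: 1018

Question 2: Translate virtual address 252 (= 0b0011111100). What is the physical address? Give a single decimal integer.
Answer: 124

Derivation:
vaddr = 252 = 0b0011111100
Split: l1_idx=1, l2_idx=7, offset=12
L1[1] = 0
L2[0][7] = 7
paddr = 7 * 16 + 12 = 124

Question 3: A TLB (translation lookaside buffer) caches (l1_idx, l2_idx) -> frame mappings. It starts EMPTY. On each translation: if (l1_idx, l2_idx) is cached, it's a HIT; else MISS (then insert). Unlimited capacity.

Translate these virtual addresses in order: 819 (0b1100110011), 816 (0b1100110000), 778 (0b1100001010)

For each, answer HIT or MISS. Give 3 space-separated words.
vaddr=819: (6,3) not in TLB -> MISS, insert
vaddr=816: (6,3) in TLB -> HIT
vaddr=778: (6,0) not in TLB -> MISS, insert

Answer: MISS HIT MISS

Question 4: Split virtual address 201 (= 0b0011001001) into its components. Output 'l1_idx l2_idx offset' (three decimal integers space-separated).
vaddr = 201 = 0b0011001001
  top 3 bits -> l1_idx = 1
  next 3 bits -> l2_idx = 4
  bottom 4 bits -> offset = 9

Answer: 1 4 9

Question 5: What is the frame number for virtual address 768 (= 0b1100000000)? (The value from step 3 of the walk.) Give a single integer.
Answer: 63

Derivation:
vaddr = 768: l1_idx=6, l2_idx=0
L1[6] = 1; L2[1][0] = 63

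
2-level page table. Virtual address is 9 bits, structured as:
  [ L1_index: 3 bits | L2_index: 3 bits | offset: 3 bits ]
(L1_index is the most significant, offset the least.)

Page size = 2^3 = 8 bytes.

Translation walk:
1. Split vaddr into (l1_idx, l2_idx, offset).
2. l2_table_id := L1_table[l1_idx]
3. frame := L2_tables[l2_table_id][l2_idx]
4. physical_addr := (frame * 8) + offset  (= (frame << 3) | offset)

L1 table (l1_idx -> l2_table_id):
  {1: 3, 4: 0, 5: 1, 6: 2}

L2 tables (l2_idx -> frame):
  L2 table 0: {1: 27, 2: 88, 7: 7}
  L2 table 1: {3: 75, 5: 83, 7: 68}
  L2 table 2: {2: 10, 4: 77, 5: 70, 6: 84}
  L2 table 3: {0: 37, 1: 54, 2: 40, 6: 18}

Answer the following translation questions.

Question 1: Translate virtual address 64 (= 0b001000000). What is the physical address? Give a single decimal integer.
vaddr = 64 = 0b001000000
Split: l1_idx=1, l2_idx=0, offset=0
L1[1] = 3
L2[3][0] = 37
paddr = 37 * 8 + 0 = 296

Answer: 296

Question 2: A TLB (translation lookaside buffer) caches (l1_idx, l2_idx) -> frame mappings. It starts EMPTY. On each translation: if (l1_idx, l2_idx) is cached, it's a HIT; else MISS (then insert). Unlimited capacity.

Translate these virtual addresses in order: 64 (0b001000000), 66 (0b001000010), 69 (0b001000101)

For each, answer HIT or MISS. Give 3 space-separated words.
vaddr=64: (1,0) not in TLB -> MISS, insert
vaddr=66: (1,0) in TLB -> HIT
vaddr=69: (1,0) in TLB -> HIT

Answer: MISS HIT HIT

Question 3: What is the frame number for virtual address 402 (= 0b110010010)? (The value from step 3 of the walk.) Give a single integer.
vaddr = 402: l1_idx=6, l2_idx=2
L1[6] = 2; L2[2][2] = 10

Answer: 10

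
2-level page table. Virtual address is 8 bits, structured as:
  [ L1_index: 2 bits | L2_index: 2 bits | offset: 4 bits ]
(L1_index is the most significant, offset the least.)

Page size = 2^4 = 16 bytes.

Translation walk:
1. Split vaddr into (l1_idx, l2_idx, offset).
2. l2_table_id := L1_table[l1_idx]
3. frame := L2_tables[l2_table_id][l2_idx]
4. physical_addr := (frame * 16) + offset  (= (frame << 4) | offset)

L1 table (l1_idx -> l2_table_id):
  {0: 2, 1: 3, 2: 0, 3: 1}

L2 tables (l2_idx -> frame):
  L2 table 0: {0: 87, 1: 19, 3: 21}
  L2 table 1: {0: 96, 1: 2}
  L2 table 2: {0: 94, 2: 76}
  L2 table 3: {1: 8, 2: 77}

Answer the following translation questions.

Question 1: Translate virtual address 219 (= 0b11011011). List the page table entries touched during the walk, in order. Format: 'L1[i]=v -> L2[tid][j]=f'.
vaddr = 219 = 0b11011011
Split: l1_idx=3, l2_idx=1, offset=11

Answer: L1[3]=1 -> L2[1][1]=2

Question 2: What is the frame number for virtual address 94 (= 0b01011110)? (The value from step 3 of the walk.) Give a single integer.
Answer: 8

Derivation:
vaddr = 94: l1_idx=1, l2_idx=1
L1[1] = 3; L2[3][1] = 8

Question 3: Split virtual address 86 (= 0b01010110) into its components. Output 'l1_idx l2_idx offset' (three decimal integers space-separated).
Answer: 1 1 6

Derivation:
vaddr = 86 = 0b01010110
  top 2 bits -> l1_idx = 1
  next 2 bits -> l2_idx = 1
  bottom 4 bits -> offset = 6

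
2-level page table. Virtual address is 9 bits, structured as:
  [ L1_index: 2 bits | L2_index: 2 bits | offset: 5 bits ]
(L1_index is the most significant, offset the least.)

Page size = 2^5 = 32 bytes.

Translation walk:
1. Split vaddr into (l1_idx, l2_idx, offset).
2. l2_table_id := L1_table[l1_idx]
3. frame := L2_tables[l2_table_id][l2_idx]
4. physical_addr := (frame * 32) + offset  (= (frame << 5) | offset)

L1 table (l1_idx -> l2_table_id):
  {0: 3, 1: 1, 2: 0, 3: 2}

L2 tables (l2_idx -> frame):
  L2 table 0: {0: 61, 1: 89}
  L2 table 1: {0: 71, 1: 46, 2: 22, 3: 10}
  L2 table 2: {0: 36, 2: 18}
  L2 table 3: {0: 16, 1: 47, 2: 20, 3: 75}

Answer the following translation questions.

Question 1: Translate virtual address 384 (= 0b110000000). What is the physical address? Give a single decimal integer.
Answer: 1152

Derivation:
vaddr = 384 = 0b110000000
Split: l1_idx=3, l2_idx=0, offset=0
L1[3] = 2
L2[2][0] = 36
paddr = 36 * 32 + 0 = 1152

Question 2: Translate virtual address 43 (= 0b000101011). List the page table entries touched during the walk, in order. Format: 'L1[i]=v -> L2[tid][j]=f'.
vaddr = 43 = 0b000101011
Split: l1_idx=0, l2_idx=1, offset=11

Answer: L1[0]=3 -> L2[3][1]=47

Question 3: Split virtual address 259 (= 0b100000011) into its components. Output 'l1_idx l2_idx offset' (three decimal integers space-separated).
Answer: 2 0 3

Derivation:
vaddr = 259 = 0b100000011
  top 2 bits -> l1_idx = 2
  next 2 bits -> l2_idx = 0
  bottom 5 bits -> offset = 3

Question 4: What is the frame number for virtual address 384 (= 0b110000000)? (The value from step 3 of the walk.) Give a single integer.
vaddr = 384: l1_idx=3, l2_idx=0
L1[3] = 2; L2[2][0] = 36

Answer: 36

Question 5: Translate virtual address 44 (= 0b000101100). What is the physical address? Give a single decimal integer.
vaddr = 44 = 0b000101100
Split: l1_idx=0, l2_idx=1, offset=12
L1[0] = 3
L2[3][1] = 47
paddr = 47 * 32 + 12 = 1516

Answer: 1516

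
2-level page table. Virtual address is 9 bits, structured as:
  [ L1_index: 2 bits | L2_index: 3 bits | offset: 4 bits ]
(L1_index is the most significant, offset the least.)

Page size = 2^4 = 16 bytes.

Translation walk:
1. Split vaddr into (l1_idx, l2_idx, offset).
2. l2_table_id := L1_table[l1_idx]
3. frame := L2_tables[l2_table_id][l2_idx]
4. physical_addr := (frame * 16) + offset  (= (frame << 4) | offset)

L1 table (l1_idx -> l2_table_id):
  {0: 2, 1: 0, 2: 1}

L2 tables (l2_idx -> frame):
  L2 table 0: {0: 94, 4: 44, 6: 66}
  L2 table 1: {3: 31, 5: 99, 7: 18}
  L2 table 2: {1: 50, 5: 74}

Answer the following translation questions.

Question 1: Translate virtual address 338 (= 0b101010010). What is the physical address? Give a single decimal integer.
Answer: 1586

Derivation:
vaddr = 338 = 0b101010010
Split: l1_idx=2, l2_idx=5, offset=2
L1[2] = 1
L2[1][5] = 99
paddr = 99 * 16 + 2 = 1586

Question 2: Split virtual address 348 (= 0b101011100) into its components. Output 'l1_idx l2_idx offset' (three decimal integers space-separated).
Answer: 2 5 12

Derivation:
vaddr = 348 = 0b101011100
  top 2 bits -> l1_idx = 2
  next 3 bits -> l2_idx = 5
  bottom 4 bits -> offset = 12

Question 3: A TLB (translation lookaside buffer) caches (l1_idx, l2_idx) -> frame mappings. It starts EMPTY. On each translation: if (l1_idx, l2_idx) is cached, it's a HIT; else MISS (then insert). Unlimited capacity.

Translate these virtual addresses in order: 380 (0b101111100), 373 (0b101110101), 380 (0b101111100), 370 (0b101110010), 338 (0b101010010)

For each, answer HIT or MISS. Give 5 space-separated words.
Answer: MISS HIT HIT HIT MISS

Derivation:
vaddr=380: (2,7) not in TLB -> MISS, insert
vaddr=373: (2,7) in TLB -> HIT
vaddr=380: (2,7) in TLB -> HIT
vaddr=370: (2,7) in TLB -> HIT
vaddr=338: (2,5) not in TLB -> MISS, insert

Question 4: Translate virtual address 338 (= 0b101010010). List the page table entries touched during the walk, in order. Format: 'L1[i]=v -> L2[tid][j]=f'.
Answer: L1[2]=1 -> L2[1][5]=99

Derivation:
vaddr = 338 = 0b101010010
Split: l1_idx=2, l2_idx=5, offset=2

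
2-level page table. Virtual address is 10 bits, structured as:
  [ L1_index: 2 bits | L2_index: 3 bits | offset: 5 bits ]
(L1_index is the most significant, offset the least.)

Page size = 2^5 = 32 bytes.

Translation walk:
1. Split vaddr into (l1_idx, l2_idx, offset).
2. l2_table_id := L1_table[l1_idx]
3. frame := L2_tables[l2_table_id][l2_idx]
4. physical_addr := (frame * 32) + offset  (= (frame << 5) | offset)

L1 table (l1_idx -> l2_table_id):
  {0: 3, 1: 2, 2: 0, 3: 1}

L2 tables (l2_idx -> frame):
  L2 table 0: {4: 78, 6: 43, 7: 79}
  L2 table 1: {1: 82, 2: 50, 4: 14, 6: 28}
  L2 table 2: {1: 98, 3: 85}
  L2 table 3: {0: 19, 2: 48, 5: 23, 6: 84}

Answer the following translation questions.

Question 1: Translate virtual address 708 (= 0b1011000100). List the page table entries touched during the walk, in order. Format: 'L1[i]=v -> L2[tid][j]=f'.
vaddr = 708 = 0b1011000100
Split: l1_idx=2, l2_idx=6, offset=4

Answer: L1[2]=0 -> L2[0][6]=43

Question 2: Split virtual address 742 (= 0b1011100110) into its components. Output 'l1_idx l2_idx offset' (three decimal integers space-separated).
Answer: 2 7 6

Derivation:
vaddr = 742 = 0b1011100110
  top 2 bits -> l1_idx = 2
  next 3 bits -> l2_idx = 7
  bottom 5 bits -> offset = 6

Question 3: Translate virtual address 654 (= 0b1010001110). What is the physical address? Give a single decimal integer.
Answer: 2510

Derivation:
vaddr = 654 = 0b1010001110
Split: l1_idx=2, l2_idx=4, offset=14
L1[2] = 0
L2[0][4] = 78
paddr = 78 * 32 + 14 = 2510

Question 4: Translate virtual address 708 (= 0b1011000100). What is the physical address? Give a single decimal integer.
vaddr = 708 = 0b1011000100
Split: l1_idx=2, l2_idx=6, offset=4
L1[2] = 0
L2[0][6] = 43
paddr = 43 * 32 + 4 = 1380

Answer: 1380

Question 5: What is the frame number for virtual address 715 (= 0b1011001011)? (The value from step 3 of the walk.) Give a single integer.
Answer: 43

Derivation:
vaddr = 715: l1_idx=2, l2_idx=6
L1[2] = 0; L2[0][6] = 43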